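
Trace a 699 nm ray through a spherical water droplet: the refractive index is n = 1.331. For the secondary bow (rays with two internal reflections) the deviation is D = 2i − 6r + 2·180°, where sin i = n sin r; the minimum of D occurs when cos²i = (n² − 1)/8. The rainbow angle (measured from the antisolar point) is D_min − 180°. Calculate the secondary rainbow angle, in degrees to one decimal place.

50.4°

cos²i = (1.77156 − 1)/8 = 0.09645; i = arccos(0.31056) = 71.907°.
sin r = sin 71.907°/1.331 = 0.71417; r = 45.575°.
D_min = 2·71.907° − 6·45.575° + 360° = 230.365°.
Rainbow angle = D_min − 180° = 50.365°.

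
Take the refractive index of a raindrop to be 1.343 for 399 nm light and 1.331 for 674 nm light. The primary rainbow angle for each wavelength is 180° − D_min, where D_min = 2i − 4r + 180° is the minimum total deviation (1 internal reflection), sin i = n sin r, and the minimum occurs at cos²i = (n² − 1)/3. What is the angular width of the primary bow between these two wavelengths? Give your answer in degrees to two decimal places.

At 399 nm (n = 1.343): cos²i = 0.26788 → i = 58.830°, r = 39.577°, D_min = 139.354°, rainbow angle = 40.646°.
At 674 nm (n = 1.331): cos²i = 0.25719 → i = 59.527°, r = 40.356°, D_min = 137.630°, rainbow angle = 42.370°.
Angular width = |40.646° − 42.370°| = 1.724°.

1.72°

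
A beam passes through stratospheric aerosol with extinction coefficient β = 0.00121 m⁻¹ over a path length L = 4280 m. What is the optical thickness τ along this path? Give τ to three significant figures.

τ = β·L = 0.00121 × 4280 = 5.1788.

5.18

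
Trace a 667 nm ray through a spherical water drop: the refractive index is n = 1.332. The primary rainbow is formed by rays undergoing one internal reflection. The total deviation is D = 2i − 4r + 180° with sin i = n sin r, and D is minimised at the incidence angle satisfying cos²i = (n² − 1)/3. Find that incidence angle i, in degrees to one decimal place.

cos²i = (1.332² − 1)/3 = (1.77422 − 1)/3 = 0.25807.
cos i = 0.50801, so i = 59.469°.

59.5°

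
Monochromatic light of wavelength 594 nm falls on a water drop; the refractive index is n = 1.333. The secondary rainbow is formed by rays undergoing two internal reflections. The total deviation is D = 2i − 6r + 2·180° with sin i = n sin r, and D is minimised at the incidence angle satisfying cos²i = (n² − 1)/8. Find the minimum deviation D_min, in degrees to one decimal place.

230.9°

cos²i = (1.77689 − 1)/8 = 0.09711; i = arccos(0.31163) = 71.843°.
sin r = sin 71.843°/1.333 = 0.71283; r = 45.466°.
D_min = 2·71.843° − 6·45.466° + 360° = 230.891°.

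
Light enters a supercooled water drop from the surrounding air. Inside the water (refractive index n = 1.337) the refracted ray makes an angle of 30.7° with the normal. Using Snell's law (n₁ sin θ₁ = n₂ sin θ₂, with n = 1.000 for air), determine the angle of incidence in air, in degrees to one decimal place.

43.0°

Snell: sin θ_i = n · sin θ_r = 1.337 × sin 30.7° = 1.337 × 0.5105 = 0.6826.
θ_i = arcsin(0.6826) = 43.05°.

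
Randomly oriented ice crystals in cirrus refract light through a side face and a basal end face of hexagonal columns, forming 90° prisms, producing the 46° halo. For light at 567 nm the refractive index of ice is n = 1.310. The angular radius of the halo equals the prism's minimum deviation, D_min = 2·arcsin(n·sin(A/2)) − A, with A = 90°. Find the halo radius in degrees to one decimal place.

n·sin(A/2) = 1.310 × sin 45° = 1.310 × 0.7071 = 0.9263.
D_min = 2·arcsin(0.9263) − 90° = 2 × 67.867° − 90° = 45.733°.

45.7°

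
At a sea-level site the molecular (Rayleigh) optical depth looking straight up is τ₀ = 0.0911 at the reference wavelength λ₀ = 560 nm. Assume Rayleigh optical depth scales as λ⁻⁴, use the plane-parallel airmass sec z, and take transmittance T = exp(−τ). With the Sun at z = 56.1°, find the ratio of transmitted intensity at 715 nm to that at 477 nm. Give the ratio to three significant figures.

1.28

Airmass: sec 56.1° = 1.7929.
τ(715 nm) = 0.0911 × (560/715)⁴ × 1.7929 = 0.0911 × 0.3763 × 1.7929 = 0.0615.
τ(477 nm) = 0.0911 × (560/477)⁴ × 1.7929 = 0.0911 × 1.8997 × 1.7929 = 0.3103.
T(715)/T(477) = exp(τ_B − τ_A) = exp(0.2488) = 1.2825.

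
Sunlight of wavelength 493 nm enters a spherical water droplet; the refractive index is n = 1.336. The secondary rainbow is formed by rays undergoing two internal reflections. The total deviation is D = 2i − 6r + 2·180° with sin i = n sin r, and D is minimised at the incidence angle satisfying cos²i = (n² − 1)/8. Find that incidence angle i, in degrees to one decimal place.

cos²i = (1.336² − 1)/8 = (1.78490 − 1)/8 = 0.09811.
cos i = 0.31323, so i = 71.746°.

71.7°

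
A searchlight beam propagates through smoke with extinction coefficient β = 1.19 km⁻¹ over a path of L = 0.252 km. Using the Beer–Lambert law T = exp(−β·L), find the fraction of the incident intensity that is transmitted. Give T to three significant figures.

0.741

τ = β·L = 1.19 × 0.252 = 0.2999.
T = exp(−0.2999) = 0.7409.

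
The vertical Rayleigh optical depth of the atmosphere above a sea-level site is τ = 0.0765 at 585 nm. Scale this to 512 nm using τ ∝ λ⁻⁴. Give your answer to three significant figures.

0.130

τ(512 nm) = τ(585 nm) × (585/512)⁴ = 0.0765 × (1.1426)⁴ = 0.0765 × 1.7043 = 0.1304.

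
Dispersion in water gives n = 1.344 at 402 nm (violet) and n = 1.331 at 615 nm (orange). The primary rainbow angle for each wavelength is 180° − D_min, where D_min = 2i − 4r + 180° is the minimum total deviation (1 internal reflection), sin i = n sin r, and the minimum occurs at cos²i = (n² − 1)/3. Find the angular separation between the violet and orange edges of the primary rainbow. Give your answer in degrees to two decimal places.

At 402 nm (n = 1.344): cos²i = 0.26878 → i = 58.772°, r = 39.512°, D_min = 139.495°, rainbow angle = 40.505°.
At 615 nm (n = 1.331): cos²i = 0.25719 → i = 59.527°, r = 40.356°, D_min = 137.630°, rainbow angle = 42.370°.
Angular width = |40.505° − 42.370°| = 1.865°.

1.86°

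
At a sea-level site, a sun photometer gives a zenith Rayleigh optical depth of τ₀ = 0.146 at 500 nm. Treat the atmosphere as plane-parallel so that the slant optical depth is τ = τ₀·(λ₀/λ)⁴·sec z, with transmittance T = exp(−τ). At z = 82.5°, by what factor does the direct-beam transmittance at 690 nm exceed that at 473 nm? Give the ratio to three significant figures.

Airmass: sec 82.5° = 7.6613.
τ(690 nm) = 0.146 × (500/690)⁴ × 7.6613 = 0.146 × 0.2757 × 7.6613 = 0.3084.
τ(473 nm) = 0.146 × (500/473)⁴ × 7.6613 = 0.146 × 1.2486 × 7.6613 = 1.3967.
T(690)/T(473) = exp(τ_B − τ_A) = exp(1.0882) = 2.9691.

2.97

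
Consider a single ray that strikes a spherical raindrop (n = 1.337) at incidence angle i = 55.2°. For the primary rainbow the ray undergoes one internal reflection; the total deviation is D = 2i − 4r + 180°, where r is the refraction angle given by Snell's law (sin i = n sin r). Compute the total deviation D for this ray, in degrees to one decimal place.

sin r = sin 55.2° / 1.337 = 0.8211/1.337 = 0.6142; r = 37.89°.
D = 2·55.2° − 4·37.89° + 180° = 110.40° − 151.57° + 180° = 138.83°.

138.8°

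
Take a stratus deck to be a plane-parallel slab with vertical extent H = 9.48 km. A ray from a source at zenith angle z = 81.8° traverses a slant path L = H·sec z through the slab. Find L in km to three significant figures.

sec z = 1/cos 81.8° = 7.0112.
L = 9.48 × 7.0112 = 66.466 km.

66.5 km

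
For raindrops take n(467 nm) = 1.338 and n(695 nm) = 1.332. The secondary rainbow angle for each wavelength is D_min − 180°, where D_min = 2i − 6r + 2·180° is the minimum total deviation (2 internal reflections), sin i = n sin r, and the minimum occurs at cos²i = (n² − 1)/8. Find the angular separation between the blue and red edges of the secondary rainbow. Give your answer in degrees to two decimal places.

At 467 nm (n = 1.338): cos²i = 0.09878 → i = 71.682°, r = 45.195°, D_min = 232.193°, rainbow angle = 52.193°.
At 695 nm (n = 1.332): cos²i = 0.09678 → i = 71.875°, r = 45.520°, D_min = 230.628°, rainbow angle = 50.628°.
Angular width = |52.193° − 50.628°| = 1.564°.

1.56°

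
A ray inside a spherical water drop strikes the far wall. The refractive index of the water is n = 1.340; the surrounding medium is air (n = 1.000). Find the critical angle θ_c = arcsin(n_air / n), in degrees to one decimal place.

sin θ_c = n_air / n = 1.000 / 1.340 = 0.7463.
θ_c = arcsin(0.7463) = 48.27°.

48.3°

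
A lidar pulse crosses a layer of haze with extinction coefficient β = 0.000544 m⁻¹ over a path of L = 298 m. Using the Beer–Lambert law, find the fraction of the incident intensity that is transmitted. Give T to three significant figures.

0.850

τ = β·L = 0.000544 × 298 = 0.1621.
T = exp(−0.1621) = 0.8503.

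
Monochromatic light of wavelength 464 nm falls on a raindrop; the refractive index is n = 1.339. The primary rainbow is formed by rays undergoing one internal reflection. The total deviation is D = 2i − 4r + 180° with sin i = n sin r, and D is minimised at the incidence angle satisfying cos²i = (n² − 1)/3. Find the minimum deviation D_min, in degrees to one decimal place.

138.8°

cos²i = (1.79292 − 1)/3 = 0.26431; i = arccos(0.51411) = 59.062°.
sin r = sin 59.062°/1.339 = 0.64057; r = 39.834°.
D_min = 2·59.062° − 4·39.834° + 180° = 138.786°.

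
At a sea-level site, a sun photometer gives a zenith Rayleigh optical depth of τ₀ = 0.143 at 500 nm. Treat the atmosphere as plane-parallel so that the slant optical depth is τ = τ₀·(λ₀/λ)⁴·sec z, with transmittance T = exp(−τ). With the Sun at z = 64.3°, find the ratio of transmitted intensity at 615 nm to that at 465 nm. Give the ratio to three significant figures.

Airmass: sec 64.3° = 2.3060.
τ(615 nm) = 0.143 × (500/615)⁴ × 2.3060 = 0.143 × 0.4369 × 2.3060 = 0.1441.
τ(465 nm) = 0.143 × (500/465)⁴ × 2.3060 = 0.143 × 1.3368 × 2.3060 = 0.4408.
T(615)/T(465) = exp(τ_B − τ_A) = exp(0.2967) = 1.3455.

1.35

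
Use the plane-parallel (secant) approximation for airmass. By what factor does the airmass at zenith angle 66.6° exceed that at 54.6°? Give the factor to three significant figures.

1.46

X(66.6°)/X(54.6°) = sec 66.6° / sec 54.6° = cos 54.6° / cos 66.6° = 0.5793/0.3971 = 1.4586.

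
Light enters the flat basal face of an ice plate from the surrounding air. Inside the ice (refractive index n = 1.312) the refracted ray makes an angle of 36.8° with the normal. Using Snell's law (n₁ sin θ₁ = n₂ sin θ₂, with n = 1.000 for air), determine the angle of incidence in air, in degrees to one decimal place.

Snell: sin θ_i = n · sin θ_r = 1.312 × sin 36.8° = 1.312 × 0.5990 = 0.7859.
θ_i = arcsin(0.7859) = 51.81°.

51.8°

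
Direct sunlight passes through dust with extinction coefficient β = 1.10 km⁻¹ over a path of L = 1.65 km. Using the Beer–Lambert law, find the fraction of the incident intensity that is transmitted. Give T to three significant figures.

τ = β·L = 1.10 × 1.65 = 1.8150.
T = exp(−1.8150) = 0.1628.

0.163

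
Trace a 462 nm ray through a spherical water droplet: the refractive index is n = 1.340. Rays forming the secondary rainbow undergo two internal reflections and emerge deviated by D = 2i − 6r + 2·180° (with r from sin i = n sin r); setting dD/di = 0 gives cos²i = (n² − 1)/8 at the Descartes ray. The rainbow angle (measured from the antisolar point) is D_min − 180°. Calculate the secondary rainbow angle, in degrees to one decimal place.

52.7°

cos²i = (1.79560 − 1)/8 = 0.09945; i = arccos(0.31536) = 71.618°.
sin r = sin 71.618°/1.340 = 0.70819; r = 45.088°.
D_min = 2·71.618° − 6·45.088° + 360° = 232.709°.
Rainbow angle = D_min − 180° = 52.709°.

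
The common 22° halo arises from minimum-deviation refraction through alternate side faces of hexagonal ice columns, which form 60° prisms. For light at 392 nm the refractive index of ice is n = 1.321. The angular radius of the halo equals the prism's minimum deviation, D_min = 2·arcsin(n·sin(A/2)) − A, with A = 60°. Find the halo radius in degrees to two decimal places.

22.68°

n·sin(A/2) = 1.321 × sin 30° = 1.321 × 0.5000 = 0.6605.
D_min = 2·arcsin(0.6605) − 60° = 2 × 41.338° − 60° = 22.676°.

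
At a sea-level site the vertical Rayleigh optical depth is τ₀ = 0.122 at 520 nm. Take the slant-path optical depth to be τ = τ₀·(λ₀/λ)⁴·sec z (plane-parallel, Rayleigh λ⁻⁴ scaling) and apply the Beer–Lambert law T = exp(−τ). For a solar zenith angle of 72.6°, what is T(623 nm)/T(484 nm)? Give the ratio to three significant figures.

Airmass: sec 72.6° = 3.3440.
τ(623 nm) = 0.122 × (520/623)⁴ × 3.3440 = 0.122 × 0.4854 × 3.3440 = 0.1980.
τ(484 nm) = 0.122 × (520/484)⁴ × 3.3440 = 0.122 × 1.3324 × 3.3440 = 0.5436.
T(623)/T(484) = exp(τ_B − τ_A) = exp(0.3456) = 1.4128.

1.41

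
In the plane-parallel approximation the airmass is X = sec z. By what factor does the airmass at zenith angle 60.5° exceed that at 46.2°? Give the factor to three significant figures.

X(60.5°)/X(46.2°) = sec 60.5° / sec 46.2° = cos 46.2° / cos 60.5° = 0.6921/0.4924 = 1.4056.

1.41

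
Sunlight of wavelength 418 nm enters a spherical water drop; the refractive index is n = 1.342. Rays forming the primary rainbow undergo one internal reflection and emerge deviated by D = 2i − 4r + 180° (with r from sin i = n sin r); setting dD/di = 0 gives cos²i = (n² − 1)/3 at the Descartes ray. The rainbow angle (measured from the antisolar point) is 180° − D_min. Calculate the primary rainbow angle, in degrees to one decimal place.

40.8°

cos²i = (1.80096 − 1)/3 = 0.26699; i = arccos(0.51671) = 58.888°.
sin r = sin 58.888°/1.342 = 0.63797; r = 39.641°.
D_min = 2·58.888° − 4·39.641° + 180° = 139.213°.
Rainbow angle = 180° − D_min = 40.787°.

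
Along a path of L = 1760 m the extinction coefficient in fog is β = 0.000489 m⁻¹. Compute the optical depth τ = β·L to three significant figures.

τ = β·L = 0.000489 × 1760 = 0.8606.

0.861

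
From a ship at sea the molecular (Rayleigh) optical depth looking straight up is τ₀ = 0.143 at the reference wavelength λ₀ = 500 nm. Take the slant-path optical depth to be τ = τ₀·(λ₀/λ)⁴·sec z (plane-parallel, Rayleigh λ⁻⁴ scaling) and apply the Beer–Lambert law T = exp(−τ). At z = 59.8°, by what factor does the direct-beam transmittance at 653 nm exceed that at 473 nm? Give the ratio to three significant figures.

Airmass: sec 59.8° = 1.9880.
τ(653 nm) = 0.143 × (500/653)⁴ × 1.9880 = 0.143 × 0.3437 × 1.9880 = 0.0977.
τ(473 nm) = 0.143 × (500/473)⁴ × 1.9880 = 0.143 × 1.2486 × 1.9880 = 0.3550.
T(653)/T(473) = exp(τ_B − τ_A) = exp(0.2572) = 1.2934.

1.29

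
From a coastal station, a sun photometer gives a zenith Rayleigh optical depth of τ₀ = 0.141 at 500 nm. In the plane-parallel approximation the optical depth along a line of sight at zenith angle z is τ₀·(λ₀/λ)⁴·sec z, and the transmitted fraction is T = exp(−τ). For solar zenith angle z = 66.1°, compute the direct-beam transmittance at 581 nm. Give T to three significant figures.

0.826

sec 66.1° = 2.4683.
τ = 0.141 × (500/581)⁴ × 2.4683 = 0.141 × 0.5485 × 2.4683 = 0.1909.
T = exp(−0.1909) = 0.8262.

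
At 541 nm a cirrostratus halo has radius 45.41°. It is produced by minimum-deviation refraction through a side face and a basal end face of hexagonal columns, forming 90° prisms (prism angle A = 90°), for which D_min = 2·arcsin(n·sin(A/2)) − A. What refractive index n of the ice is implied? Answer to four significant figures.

Rearranging: n = sin((D_min + A)/2) / sin(A/2).
(D_min + A)/2 = (45.41° + 90°)/2 = 67.705°.
n = sin 67.705° / sin 45° = 0.9252 / 0.7071 = 1.3085.

1.308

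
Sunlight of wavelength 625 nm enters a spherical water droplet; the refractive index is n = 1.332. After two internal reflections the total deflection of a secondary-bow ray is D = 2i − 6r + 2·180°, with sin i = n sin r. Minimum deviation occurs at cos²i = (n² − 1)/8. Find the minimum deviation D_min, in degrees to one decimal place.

cos²i = (1.77422 − 1)/8 = 0.09678; i = arccos(0.31109) = 71.875°.
sin r = sin 71.875°/1.332 = 0.71350; r = 45.520°.
D_min = 2·71.875° − 6·45.520° + 360° = 230.628°.

230.6°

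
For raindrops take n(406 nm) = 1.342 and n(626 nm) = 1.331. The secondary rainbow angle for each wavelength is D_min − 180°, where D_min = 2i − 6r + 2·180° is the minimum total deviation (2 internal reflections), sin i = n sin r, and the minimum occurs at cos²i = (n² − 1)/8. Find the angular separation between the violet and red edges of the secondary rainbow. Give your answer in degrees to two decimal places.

2.86°

At 406 nm (n = 1.342): cos²i = 0.10012 → i = 71.554°, r = 44.981°, D_min = 233.222°, rainbow angle = 53.222°.
At 626 nm (n = 1.331): cos²i = 0.09645 → i = 71.907°, r = 45.575°, D_min = 230.365°, rainbow angle = 50.365°.
Angular width = |53.222° − 50.365°| = 2.857°.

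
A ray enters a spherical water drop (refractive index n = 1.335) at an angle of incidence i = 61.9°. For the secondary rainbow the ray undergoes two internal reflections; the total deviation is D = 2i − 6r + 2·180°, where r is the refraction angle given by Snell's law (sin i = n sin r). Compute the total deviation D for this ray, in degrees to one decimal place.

sin r = sin 61.9° / 1.335 = 0.8821/1.335 = 0.6608; r = 41.36°.
D = 2·61.9° − 6·41.36° + 2·180° = 123.80° − 248.15° + 360° = 235.65°.

235.6°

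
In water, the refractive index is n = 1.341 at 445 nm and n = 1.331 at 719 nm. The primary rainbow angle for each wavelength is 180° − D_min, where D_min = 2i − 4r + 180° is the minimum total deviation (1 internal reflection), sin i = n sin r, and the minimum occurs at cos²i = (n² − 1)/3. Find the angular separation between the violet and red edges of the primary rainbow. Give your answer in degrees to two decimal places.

1.44°

At 445 nm (n = 1.341): cos²i = 0.26609 → i = 58.946°, r = 39.705°, D_min = 139.071°, rainbow angle = 40.929°.
At 719 nm (n = 1.331): cos²i = 0.25719 → i = 59.527°, r = 40.356°, D_min = 137.630°, rainbow angle = 42.370°.
Angular width = |40.929° − 42.370°| = 1.441°.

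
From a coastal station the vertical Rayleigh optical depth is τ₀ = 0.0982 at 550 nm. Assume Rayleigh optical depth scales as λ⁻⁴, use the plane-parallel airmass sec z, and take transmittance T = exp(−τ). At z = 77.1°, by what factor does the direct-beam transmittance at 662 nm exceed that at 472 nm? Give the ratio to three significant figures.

Airmass: sec 77.1° = 4.4793.
τ(662 nm) = 0.0982 × (550/662)⁴ × 4.4793 = 0.0982 × 0.4765 × 4.4793 = 0.2096.
τ(472 nm) = 0.0982 × (550/472)⁴ × 4.4793 = 0.0982 × 1.8437 × 4.4793 = 0.8110.
T(662)/T(472) = exp(τ_B − τ_A) = exp(0.6014) = 1.8247.

1.82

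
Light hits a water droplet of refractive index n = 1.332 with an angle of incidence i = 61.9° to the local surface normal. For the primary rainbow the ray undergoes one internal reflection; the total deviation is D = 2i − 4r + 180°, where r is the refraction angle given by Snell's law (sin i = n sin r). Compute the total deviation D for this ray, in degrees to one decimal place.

137.9°

sin r = sin 61.9° / 1.332 = 0.8821/1.332 = 0.6623; r = 41.47°.
D = 2·61.9° − 4·41.47° + 180° = 123.80° − 165.89° + 180° = 137.91°.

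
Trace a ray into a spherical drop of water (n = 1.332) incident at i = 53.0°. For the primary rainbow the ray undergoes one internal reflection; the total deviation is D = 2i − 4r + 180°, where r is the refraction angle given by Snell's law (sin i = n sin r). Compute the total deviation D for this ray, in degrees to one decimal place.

sin r = sin 53.0° / 1.332 = 0.7986/1.332 = 0.5996; r = 36.84°.
D = 2·53.0° − 4·36.84° + 180° = 106.00° − 147.36° + 180° = 138.64°.

138.6°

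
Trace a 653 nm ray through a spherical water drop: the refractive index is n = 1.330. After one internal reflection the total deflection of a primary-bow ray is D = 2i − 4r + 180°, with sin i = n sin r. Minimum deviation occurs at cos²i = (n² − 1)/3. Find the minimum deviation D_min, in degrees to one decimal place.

cos²i = (1.76890 − 1)/3 = 0.25630; i = arccos(0.50626) = 59.585°.
sin r = sin 59.585°/1.330 = 0.64841; r = 40.422°.
D_min = 2·59.585° − 4·40.422° + 180° = 137.484°.

137.5°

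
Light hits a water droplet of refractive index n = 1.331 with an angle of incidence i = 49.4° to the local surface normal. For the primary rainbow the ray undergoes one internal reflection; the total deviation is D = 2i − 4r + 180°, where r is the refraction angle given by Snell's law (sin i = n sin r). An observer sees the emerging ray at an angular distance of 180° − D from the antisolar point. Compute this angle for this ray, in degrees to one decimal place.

40.3°

sin r = sin 49.4° / 1.331 = 0.7593/1.331 = 0.5705; r = 34.78°.
D = 2·49.4° − 4·34.78° + 180° = 98.80° − 139.13° + 180° = 139.67°.
Angle from antisolar point = 180° − D = 40.33°.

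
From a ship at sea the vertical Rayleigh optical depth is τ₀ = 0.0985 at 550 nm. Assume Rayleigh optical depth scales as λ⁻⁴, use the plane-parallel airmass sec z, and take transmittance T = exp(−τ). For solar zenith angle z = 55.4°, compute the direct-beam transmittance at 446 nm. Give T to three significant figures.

sec 55.4° = 1.7610.
τ = 0.0985 × (550/446)⁴ × 1.7610 = 0.0985 × 2.3127 × 1.7610 = 0.4012.
T = exp(−0.4012) = 0.6695.

0.670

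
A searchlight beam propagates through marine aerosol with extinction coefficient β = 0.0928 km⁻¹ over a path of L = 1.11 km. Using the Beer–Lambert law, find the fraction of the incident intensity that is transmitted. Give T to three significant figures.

τ = β·L = 0.0928 × 1.11 = 0.1030.
T = exp(−0.1030) = 0.9021.

0.902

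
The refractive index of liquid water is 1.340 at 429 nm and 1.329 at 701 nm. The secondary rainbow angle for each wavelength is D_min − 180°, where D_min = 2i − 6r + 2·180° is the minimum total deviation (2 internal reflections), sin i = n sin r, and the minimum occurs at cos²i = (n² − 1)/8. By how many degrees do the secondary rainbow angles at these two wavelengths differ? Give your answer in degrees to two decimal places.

2.87°

At 429 nm (n = 1.340): cos²i = 0.09945 → i = 71.618°, r = 45.088°, D_min = 232.709°, rainbow angle = 52.709°.
At 701 nm (n = 1.329): cos²i = 0.09578 → i = 71.972°, r = 45.685°, D_min = 229.837°, rainbow angle = 49.837°.
Angular width = |52.709° − 49.837°| = 2.872°.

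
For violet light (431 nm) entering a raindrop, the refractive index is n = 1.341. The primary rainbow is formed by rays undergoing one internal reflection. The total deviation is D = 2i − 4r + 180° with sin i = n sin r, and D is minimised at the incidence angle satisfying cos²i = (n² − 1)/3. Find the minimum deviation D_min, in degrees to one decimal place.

139.1°

cos²i = (1.79828 − 1)/3 = 0.26609; i = arccos(0.51584) = 58.946°.
sin r = sin 58.946°/1.341 = 0.63884; r = 39.705°.
D_min = 2·58.946° − 4·39.705° + 180° = 139.071°.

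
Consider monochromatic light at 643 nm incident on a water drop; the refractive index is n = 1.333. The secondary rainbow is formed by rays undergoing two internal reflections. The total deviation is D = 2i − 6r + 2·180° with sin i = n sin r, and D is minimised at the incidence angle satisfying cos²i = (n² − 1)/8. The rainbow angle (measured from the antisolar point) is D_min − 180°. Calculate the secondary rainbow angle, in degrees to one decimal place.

50.9°

cos²i = (1.77689 − 1)/8 = 0.09711; i = arccos(0.31163) = 71.843°.
sin r = sin 71.843°/1.333 = 0.71283; r = 45.466°.
D_min = 2·71.843° − 6·45.466° + 360° = 230.891°.
Rainbow angle = D_min − 180° = 50.891°.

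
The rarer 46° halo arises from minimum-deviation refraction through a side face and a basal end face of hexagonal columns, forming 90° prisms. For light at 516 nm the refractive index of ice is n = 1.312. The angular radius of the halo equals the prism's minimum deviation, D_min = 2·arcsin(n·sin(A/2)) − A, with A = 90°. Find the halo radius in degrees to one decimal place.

n·sin(A/2) = 1.312 × sin 45° = 1.312 × 0.7071 = 0.9277.
D_min = 2·arcsin(0.9277) − 90° = 2 × 68.083° − 90° = 46.166°.

46.2°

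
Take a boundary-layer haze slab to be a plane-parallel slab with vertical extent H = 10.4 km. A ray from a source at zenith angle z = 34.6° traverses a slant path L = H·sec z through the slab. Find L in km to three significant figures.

sec z = 1/cos 34.6° = 1.2149.
L = 10.4 × 1.2149 = 12.635 km.

12.6 km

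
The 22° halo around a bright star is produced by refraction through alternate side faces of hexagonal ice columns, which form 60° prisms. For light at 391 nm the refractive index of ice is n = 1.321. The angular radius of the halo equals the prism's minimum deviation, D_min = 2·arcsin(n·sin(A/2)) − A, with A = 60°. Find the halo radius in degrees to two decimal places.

22.68°

n·sin(A/2) = 1.321 × sin 30° = 1.321 × 0.5000 = 0.6605.
D_min = 2·arcsin(0.6605) − 60° = 2 × 41.338° − 60° = 22.676°.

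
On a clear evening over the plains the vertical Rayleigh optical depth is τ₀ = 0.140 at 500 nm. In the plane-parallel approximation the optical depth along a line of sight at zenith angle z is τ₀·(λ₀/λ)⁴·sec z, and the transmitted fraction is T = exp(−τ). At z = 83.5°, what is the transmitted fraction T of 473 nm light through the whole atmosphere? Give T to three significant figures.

0.213

sec 83.5° = 8.8337.
τ = 0.140 × (500/473)⁴ × 8.8337 = 0.140 × 1.2486 × 8.8337 = 1.5442.
T = exp(−1.5442) = 0.2135.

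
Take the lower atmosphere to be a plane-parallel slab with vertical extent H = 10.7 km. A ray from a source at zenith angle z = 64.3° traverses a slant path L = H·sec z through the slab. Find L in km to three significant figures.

24.7 km

sec z = 1/cos 64.3° = 2.3060.
L = 10.7 × 2.3060 = 24.674 km.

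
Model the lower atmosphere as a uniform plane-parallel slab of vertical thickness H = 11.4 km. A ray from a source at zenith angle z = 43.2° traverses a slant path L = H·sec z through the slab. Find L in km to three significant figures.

15.6 km

sec z = 1/cos 43.2° = 1.3718.
L = 11.4 × 1.3718 = 15.639 km.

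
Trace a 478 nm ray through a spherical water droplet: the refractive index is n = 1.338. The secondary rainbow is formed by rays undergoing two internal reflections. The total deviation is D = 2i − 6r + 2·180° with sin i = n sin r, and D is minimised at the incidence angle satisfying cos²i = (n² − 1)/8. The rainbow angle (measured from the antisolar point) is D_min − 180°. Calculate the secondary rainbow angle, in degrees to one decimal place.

52.2°

cos²i = (1.79024 − 1)/8 = 0.09878; i = arccos(0.31429) = 71.682°.
sin r = sin 71.682°/1.338 = 0.70951; r = 45.195°.
D_min = 2·71.682° − 6·45.195° + 360° = 232.193°.
Rainbow angle = D_min − 180° = 52.193°.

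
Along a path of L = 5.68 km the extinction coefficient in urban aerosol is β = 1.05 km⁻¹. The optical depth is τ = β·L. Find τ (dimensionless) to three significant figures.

τ = β·L = 1.05 × 5.68 = 5.9640.

5.96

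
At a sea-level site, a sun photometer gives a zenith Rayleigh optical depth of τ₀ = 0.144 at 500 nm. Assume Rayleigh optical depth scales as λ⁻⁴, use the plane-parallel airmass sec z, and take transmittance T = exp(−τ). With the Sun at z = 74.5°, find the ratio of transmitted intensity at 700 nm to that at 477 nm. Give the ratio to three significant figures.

Airmass: sec 74.5° = 3.7420.
τ(700 nm) = 0.144 × (500/700)⁴ × 3.7420 = 0.144 × 0.2603 × 3.7420 = 0.1403.
τ(477 nm) = 0.144 × (500/477)⁴ × 3.7420 = 0.144 × 1.2073 × 3.7420 = 0.6505.
T(700)/T(477) = exp(τ_B − τ_A) = exp(0.5103) = 1.6657.

1.67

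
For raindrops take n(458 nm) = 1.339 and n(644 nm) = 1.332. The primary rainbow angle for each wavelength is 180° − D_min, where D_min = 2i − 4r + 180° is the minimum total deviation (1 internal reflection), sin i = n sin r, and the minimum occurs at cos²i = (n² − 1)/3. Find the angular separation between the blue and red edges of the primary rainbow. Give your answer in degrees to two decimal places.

At 458 nm (n = 1.339): cos²i = 0.26431 → i = 59.062°, r = 39.834°, D_min = 138.786°, rainbow angle = 41.214°.
At 644 nm (n = 1.332): cos²i = 0.25807 → i = 59.469°, r = 40.290°, D_min = 137.776°, rainbow angle = 42.224°.
Angular width = |41.214° − 42.224°| = 1.010°.

1.01°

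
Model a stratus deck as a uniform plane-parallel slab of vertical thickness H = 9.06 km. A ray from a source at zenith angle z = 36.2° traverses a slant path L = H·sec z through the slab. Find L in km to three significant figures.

11.2 km

sec z = 1/cos 36.2° = 1.2392.
L = 9.06 × 1.2392 = 11.227 km.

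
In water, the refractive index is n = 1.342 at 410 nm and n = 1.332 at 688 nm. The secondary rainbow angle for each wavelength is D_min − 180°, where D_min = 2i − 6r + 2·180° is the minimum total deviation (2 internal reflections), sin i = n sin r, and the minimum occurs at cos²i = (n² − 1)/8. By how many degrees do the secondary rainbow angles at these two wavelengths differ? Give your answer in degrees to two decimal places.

At 410 nm (n = 1.342): cos²i = 0.10012 → i = 71.554°, r = 44.981°, D_min = 233.222°, rainbow angle = 53.222°.
At 688 nm (n = 1.332): cos²i = 0.09678 → i = 71.875°, r = 45.520°, D_min = 230.628°, rainbow angle = 50.628°.
Angular width = |53.222° − 50.628°| = 2.594°.

2.59°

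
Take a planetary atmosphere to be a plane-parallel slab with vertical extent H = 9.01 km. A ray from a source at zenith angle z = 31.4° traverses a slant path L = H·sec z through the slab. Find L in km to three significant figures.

10.6 km

sec z = 1/cos 31.4° = 1.1716.
L = 9.01 × 1.1716 = 10.556 km.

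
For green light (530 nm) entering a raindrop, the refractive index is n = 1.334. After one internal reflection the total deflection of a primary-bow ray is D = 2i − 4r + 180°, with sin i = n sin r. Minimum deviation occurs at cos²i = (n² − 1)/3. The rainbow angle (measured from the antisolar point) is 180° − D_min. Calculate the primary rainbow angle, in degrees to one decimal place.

cos²i = (1.77956 − 1)/3 = 0.25985; i = arccos(0.50976) = 59.352°.
sin r = sin 59.352°/1.334 = 0.64492; r = 40.159°.
D_min = 2·59.352° − 4·40.159° + 180° = 138.067°.
Rainbow angle = 180° − D_min = 41.933°.

41.9°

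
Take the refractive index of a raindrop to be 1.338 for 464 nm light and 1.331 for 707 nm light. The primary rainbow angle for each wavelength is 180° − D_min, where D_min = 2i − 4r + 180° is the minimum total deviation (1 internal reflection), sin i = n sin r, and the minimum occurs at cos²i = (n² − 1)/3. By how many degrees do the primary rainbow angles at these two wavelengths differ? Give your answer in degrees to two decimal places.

1.01°

At 464 nm (n = 1.338): cos²i = 0.26341 → i = 59.120°, r = 39.899°, D_min = 138.643°, rainbow angle = 41.357°.
At 707 nm (n = 1.331): cos²i = 0.25719 → i = 59.527°, r = 40.356°, D_min = 137.630°, rainbow angle = 42.370°.
Angular width = |41.357° − 42.370°| = 1.013°.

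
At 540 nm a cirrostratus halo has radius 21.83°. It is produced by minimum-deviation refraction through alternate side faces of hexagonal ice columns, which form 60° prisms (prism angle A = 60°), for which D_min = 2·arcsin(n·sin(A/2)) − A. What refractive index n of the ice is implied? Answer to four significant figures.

1.310

Rearranging: n = sin((D_min + A)/2) / sin(A/2).
(D_min + A)/2 = (21.83° + 60°)/2 = 40.915°.
n = sin 40.915° / sin 30° = 0.6549 / 0.5000 = 1.3099.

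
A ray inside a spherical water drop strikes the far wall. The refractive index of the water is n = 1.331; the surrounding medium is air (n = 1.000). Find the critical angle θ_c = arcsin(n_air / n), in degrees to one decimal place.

48.7°

sin θ_c = n_air / n = 1.000 / 1.331 = 0.7513.
θ_c = arcsin(0.7513) = 48.70°.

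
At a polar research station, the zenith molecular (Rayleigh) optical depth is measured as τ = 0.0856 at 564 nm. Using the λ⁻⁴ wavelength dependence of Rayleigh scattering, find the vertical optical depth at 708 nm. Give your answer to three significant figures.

τ(708 nm) = τ(564 nm) × (564/708)⁴ = 0.0856 × (0.7966)⁴ = 0.0856 × 0.4027 = 0.0345.

0.0345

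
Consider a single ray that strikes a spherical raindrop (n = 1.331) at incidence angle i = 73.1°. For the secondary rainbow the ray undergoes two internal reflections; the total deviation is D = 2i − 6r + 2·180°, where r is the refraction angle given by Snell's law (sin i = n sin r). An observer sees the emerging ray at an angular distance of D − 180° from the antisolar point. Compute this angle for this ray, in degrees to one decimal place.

50.4°

sin r = sin 73.1° / 1.331 = 0.9568/1.331 = 0.7189; r = 45.96°.
D = 2·73.1° − 6·45.96° + 2·180° = 146.20° − 275.77° + 360° = 230.43°.
Angle from antisolar point = D − 180° = 50.43°.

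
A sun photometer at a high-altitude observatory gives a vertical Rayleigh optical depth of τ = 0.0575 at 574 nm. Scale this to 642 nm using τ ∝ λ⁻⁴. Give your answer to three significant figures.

τ(642 nm) = τ(574 nm) × (574/642)⁴ = 0.0575 × (0.8941)⁴ = 0.0575 × 0.6390 = 0.0367.

0.0367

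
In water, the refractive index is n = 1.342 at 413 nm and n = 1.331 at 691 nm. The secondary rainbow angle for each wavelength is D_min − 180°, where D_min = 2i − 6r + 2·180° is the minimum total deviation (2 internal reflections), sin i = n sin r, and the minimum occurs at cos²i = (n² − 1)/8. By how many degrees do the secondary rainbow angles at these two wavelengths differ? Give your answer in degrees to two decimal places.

2.86°

At 413 nm (n = 1.342): cos²i = 0.10012 → i = 71.554°, r = 44.981°, D_min = 233.222°, rainbow angle = 53.222°.
At 691 nm (n = 1.331): cos²i = 0.09645 → i = 71.907°, r = 45.575°, D_min = 230.365°, rainbow angle = 50.365°.
Angular width = |53.222° − 50.365°| = 2.857°.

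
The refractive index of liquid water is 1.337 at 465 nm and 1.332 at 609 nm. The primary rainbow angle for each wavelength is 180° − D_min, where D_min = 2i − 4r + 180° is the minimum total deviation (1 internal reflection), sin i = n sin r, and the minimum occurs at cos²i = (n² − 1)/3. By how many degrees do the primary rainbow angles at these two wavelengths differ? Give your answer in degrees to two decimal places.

0.72°

At 465 nm (n = 1.337): cos²i = 0.26252 → i = 59.178°, r = 39.964°, D_min = 138.500°, rainbow angle = 41.500°.
At 609 nm (n = 1.332): cos²i = 0.25807 → i = 59.469°, r = 40.290°, D_min = 137.776°, rainbow angle = 42.224°.
Angular width = |41.500° − 42.224°| = 0.724°.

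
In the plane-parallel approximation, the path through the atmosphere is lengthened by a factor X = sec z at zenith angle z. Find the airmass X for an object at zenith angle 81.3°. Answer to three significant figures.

6.61

X = sec z = 1/cos 81.3° = 1/0.1513 = 6.6111.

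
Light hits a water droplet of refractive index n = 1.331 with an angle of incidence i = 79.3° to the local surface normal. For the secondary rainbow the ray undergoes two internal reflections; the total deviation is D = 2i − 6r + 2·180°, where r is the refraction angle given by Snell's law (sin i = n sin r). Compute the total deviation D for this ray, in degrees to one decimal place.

sin r = sin 79.3° / 1.331 = 0.9826/1.331 = 0.7383; r = 47.58°.
D = 2·79.3° − 6·47.58° + 2·180° = 158.60° − 285.50° + 360° = 233.10°.

233.1°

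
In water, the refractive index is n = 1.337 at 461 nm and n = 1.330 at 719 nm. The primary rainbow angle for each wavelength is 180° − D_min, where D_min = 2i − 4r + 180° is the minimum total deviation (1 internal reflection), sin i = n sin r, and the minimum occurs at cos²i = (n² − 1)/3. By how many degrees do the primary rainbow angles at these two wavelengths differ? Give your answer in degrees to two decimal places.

At 461 nm (n = 1.337): cos²i = 0.26252 → i = 59.178°, r = 39.964°, D_min = 138.500°, rainbow angle = 41.500°.
At 719 nm (n = 1.330): cos²i = 0.25630 → i = 59.585°, r = 40.422°, D_min = 137.484°, rainbow angle = 42.516°.
Angular width = |41.500° − 42.516°| = 1.016°.

1.02°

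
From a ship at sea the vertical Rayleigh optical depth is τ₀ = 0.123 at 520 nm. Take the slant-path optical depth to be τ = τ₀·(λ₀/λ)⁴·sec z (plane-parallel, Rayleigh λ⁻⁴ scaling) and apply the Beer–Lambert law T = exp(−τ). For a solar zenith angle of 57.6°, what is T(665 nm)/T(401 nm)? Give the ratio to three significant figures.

Airmass: sec 57.6° = 1.8663.
τ(665 nm) = 0.123 × (520/665)⁴ × 1.8663 = 0.123 × 0.3739 × 1.8663 = 0.0858.
τ(401 nm) = 0.123 × (520/401)⁴ × 1.8663 = 0.123 × 2.8277 × 1.8663 = 0.6491.
T(665)/T(401) = exp(τ_B − τ_A) = exp(0.5633) = 1.7564.

1.76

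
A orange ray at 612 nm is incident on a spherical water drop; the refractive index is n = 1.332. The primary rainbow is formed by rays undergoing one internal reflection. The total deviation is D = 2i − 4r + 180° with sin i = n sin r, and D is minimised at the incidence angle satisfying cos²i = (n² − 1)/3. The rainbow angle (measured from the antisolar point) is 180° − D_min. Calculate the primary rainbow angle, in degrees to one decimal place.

42.2°

cos²i = (1.77422 − 1)/3 = 0.25807; i = arccos(0.50801) = 59.469°.
sin r = sin 59.469°/1.332 = 0.64666; r = 40.290°.
D_min = 2·59.469° − 4·40.290° + 180° = 137.776°.
Rainbow angle = 180° − D_min = 42.224°.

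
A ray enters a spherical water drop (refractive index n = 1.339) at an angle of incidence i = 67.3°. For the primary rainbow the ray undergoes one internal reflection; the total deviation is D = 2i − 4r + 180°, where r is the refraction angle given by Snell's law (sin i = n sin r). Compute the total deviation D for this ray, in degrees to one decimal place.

sin r = sin 67.3° / 1.339 = 0.9225/1.339 = 0.6890; r = 43.55°.
D = 2·67.3° − 4·43.55° + 180° = 134.60° − 174.20° + 180° = 140.40°.

140.4°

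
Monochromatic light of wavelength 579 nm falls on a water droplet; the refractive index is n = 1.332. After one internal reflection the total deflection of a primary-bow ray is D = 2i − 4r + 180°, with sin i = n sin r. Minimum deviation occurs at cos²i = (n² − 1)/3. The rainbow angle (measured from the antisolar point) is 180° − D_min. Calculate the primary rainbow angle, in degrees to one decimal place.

42.2°

cos²i = (1.77422 − 1)/3 = 0.25807; i = arccos(0.50801) = 59.469°.
sin r = sin 59.469°/1.332 = 0.64666; r = 40.290°.
D_min = 2·59.469° − 4·40.290° + 180° = 137.776°.
Rainbow angle = 180° − D_min = 42.224°.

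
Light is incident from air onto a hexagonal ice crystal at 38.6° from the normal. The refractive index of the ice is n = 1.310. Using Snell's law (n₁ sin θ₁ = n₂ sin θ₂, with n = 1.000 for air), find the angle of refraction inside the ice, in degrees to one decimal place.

Snell: sin θ_r = sin θ_i / n = sin 38.6° / 1.310 = 0.6239 / 1.310 = 0.4762.
θ_r = arcsin(0.4762) = 28.44°.

28.4°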